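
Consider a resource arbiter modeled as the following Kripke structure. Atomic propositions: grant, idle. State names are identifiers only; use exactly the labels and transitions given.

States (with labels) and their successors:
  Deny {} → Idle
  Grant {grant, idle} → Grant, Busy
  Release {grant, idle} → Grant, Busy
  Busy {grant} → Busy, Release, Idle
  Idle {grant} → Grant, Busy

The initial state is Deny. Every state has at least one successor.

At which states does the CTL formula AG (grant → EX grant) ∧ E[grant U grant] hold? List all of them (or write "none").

States satisfying grant → EX grant: {Deny, Grant, Release, Busy, Idle}.
States satisfying AG (grant → EX grant): {Deny, Grant, Release, Busy, Idle}.
States satisfying grant: {Grant, Release, Busy, Idle}.
States satisfying E[grant U grant]: {Grant, Release, Busy, Idle}.
States satisfying AG (grant → EX grant) ∧ E[grant U grant]: {Grant, Release, Busy, Idle}.

{Grant, Release, Busy, Idle}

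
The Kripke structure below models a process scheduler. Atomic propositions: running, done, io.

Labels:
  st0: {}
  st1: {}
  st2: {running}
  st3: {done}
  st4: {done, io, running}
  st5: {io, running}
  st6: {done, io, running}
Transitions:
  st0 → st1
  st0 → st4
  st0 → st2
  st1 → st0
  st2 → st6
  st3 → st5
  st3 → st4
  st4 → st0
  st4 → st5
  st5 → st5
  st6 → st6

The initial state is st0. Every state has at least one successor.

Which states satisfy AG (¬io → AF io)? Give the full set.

{st2, st5, st6}

States satisfying ¬io → AF io: {st2, st3, st4, st5, st6}.
States satisfying AG (¬io → AF io): {st2, st5, st6}.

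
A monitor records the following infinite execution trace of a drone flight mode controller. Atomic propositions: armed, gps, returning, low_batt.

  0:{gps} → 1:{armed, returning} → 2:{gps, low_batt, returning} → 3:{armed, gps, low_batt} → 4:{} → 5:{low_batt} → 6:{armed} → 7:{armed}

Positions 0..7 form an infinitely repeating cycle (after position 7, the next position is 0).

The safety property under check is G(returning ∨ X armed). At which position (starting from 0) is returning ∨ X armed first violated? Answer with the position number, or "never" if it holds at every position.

Check returning ∨ X armed at each position in order: 0 ✓, 1 ✓, 2 ✓.
At position 3 the labels are {armed, gps, low_batt} and the next position 4 has {}, so returning ∨ X armed is false there. This is the first violation.

3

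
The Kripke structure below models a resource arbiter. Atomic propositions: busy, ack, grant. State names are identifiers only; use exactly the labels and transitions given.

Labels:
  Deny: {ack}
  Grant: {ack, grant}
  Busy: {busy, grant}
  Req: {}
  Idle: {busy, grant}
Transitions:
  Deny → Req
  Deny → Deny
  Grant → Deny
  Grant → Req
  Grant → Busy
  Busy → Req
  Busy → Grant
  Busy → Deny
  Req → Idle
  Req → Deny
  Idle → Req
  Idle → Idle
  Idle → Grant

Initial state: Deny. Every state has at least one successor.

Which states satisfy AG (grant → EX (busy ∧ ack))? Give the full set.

none

States satisfying grant → EX (busy ∧ ack): {Deny, Req}.
States satisfying AG (grant → EX (busy ∧ ack)): ∅.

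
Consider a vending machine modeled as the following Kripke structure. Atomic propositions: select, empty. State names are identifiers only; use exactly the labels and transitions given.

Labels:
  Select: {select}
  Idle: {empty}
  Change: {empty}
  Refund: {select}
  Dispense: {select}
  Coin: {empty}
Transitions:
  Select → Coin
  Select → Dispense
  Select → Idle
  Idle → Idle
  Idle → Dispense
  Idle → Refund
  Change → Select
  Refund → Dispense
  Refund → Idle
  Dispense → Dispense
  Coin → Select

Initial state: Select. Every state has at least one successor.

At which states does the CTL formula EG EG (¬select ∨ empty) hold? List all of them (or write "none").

States satisfying EG (¬select ∨ empty): {Idle}.
States satisfying EG EG (¬select ∨ empty): {Idle}.

{Idle}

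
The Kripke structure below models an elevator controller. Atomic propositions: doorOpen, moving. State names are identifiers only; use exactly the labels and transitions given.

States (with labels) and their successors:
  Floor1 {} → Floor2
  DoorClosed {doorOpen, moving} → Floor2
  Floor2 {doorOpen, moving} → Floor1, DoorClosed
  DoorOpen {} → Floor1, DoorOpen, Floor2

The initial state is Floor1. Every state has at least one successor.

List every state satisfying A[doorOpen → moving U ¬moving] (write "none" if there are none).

States satisfying doorOpen → moving: {Floor1, DoorClosed, Floor2, DoorOpen}.
States satisfying ¬moving: {Floor1, DoorOpen}.
States satisfying A[doorOpen → moving U ¬moving]: {Floor1, DoorOpen}.

{Floor1, DoorOpen}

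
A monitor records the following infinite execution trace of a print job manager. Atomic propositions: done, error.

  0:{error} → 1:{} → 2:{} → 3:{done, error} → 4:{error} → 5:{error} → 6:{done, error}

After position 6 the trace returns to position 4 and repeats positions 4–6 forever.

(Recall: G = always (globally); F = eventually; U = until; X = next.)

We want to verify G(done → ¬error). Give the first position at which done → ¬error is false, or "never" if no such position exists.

Check done → ¬error at each position in order: 0 ✓, 1 ✓, 2 ✓.
At position 3 the labels are {done, error}, so done → ¬error is false there. This is the first violation.

3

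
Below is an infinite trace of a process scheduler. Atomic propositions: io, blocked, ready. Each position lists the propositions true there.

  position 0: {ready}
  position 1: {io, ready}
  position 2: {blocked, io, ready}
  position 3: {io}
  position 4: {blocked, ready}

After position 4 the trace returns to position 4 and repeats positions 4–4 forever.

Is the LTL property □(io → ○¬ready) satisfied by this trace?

io → ○¬ready must hold at every position from 0 onward. It fails at position 1, so □(io → ○¬ready) is false.
Positions where io holds: 1, 2, 3.
Check ○¬ready at each: 1→fails, 2→ok, 3→fails.

Violated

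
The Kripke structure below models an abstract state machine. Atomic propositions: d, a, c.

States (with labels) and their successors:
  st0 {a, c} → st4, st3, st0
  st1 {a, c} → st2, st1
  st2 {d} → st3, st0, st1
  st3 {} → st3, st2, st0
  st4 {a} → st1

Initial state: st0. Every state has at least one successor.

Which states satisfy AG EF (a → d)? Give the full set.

{st0, st1, st2, st3, st4}

States satisfying EF (a → d): {st0, st1, st2, st3, st4}.
States satisfying AG EF (a → d): {st0, st1, st2, st3, st4}.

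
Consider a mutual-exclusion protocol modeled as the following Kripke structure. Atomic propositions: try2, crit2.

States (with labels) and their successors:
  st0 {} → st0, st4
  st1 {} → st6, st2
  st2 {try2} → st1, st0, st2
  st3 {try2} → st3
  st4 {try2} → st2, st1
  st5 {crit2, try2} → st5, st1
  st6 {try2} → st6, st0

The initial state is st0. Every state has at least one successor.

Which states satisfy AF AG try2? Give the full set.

{st3}

States satisfying AG try2: {st3}.
States satisfying AF AG try2: {st3}.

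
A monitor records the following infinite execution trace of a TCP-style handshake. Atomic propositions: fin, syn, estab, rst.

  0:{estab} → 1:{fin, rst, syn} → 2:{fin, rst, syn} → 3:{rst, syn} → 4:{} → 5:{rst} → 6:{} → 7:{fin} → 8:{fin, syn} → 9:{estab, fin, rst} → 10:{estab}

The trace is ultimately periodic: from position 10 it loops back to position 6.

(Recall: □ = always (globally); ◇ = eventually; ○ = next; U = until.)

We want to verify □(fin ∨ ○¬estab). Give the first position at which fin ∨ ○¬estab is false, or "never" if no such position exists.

fin ∨ ○¬estab holds at every position 0..10, and those are all the positions the trace ever visits, so the invariant □(fin ∨ ○¬estab) is never violated.

never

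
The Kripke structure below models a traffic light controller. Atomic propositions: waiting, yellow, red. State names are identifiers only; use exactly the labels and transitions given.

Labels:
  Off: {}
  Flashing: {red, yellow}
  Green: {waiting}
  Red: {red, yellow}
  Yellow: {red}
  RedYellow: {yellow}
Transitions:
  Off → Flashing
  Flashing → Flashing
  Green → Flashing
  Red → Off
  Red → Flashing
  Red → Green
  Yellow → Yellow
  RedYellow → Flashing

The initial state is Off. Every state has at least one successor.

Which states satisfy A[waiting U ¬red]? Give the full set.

{Off, Green, RedYellow}

States satisfying waiting: {Green}.
States satisfying ¬red: {Off, Green, RedYellow}.
States satisfying A[waiting U ¬red]: {Off, Green, RedYellow}.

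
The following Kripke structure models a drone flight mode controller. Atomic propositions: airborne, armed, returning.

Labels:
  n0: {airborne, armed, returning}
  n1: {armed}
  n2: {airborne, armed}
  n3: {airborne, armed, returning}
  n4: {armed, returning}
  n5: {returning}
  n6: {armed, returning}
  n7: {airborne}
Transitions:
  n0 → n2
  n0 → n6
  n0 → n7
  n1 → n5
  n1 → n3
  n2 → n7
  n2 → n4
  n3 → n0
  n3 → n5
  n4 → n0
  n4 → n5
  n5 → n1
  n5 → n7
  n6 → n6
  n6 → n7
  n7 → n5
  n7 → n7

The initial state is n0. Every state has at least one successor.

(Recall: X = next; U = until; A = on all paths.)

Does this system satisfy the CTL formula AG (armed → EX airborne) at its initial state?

Satisfied

States satisfying armed → EX airborne: {n0, n1, n2, n3, n4, n5, n6, n7}.
States satisfying AG (armed → EX airborne): {n0, n1, n2, n3, n4, n5, n6, n7}.
Every state reachable from n0 satisfies armed → EX airborne.
n0 ∈ Sat(AG (armed → EX airborne)).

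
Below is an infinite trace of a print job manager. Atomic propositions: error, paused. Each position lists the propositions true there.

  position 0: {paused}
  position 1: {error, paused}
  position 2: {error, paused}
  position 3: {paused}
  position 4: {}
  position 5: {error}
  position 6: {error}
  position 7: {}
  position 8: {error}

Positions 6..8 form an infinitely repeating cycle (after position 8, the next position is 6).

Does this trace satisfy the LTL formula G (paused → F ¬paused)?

paused → F ¬paused holds at every position 0..8, and those are all positions ever visited, so G (paused → F ¬paused) holds.
Positions where paused holds: 0, 1, 2, 3.
Check F ¬paused at each: 0→ok, 1→ok, 2→ok, 3→ok.

Holds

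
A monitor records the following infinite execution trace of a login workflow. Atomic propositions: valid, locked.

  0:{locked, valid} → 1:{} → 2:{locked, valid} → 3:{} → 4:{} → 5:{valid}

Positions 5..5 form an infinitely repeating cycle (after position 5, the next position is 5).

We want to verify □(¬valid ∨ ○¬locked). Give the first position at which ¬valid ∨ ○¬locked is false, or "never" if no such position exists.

never

¬valid ∨ ○¬locked holds at every position 0..5, and those are all the positions the trace ever visits, so the invariant □(¬valid ∨ ○¬locked) is never violated.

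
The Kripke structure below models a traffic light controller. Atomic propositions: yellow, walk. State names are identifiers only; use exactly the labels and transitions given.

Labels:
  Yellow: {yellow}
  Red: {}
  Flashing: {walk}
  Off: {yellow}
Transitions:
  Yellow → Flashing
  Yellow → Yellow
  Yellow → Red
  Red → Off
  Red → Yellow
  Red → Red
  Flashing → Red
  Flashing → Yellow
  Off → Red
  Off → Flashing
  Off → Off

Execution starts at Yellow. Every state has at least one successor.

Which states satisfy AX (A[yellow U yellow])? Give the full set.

States satisfying A[yellow U yellow]: {Yellow, Off}.
States satisfying AX (A[yellow U yellow]): ∅.

none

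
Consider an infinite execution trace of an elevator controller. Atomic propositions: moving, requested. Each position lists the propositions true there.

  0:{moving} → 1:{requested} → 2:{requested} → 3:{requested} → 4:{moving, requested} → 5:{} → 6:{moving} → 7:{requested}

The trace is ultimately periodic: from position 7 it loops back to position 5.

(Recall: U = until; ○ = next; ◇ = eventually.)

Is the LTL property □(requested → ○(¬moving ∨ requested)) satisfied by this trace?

requested → ○(¬moving ∨ requested) holds at every position 0..7, and those are all positions ever visited, so □(requested → ○(¬moving ∨ requested)) holds.
Positions where requested holds: 1, 2, 3, 4, 7.
Check ○(¬moving ∨ requested) at each: 1→ok, 2→ok, 3→ok, 4→ok, 7→ok.

Yes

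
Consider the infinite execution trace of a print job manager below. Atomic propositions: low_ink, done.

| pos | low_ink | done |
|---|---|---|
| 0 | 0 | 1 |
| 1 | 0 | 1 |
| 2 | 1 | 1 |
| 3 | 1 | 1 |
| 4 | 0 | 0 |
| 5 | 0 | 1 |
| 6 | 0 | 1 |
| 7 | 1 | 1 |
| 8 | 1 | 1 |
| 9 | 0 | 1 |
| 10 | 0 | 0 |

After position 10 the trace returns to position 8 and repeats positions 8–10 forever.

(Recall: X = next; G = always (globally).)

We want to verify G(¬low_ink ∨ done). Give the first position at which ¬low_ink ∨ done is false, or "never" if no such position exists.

¬low_ink ∨ done holds at every position 0..10, and those are all the positions the trace ever visits, so the invariant G(¬low_ink ∨ done) is never violated.

never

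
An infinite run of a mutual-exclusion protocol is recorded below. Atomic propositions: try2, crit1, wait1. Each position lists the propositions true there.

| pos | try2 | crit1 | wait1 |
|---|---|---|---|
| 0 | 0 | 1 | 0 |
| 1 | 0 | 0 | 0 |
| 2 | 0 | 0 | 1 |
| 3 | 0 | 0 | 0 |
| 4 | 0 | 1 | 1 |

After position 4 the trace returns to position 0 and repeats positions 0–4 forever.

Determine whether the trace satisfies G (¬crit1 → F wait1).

¬crit1 → F wait1 holds at every position 0..4, and those are all positions ever visited, so G (¬crit1 → F wait1) holds.
Positions where ¬crit1 holds: 1, 2, 3.
Check F wait1 at each: 1→ok, 2→ok, 3→ok.

Holds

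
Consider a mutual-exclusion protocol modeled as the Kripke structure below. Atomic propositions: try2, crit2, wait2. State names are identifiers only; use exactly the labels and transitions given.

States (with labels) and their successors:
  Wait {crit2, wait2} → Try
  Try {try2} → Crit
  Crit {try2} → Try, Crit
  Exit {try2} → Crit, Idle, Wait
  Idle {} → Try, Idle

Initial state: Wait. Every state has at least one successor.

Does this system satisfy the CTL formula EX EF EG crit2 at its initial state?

Does not hold

States satisfying EF EG crit2: ∅.
States satisfying EX EF EG crit2: ∅.
No suitable path/successor from Wait witnesses the formula.
Wait ∉ Sat(EX EF EG crit2).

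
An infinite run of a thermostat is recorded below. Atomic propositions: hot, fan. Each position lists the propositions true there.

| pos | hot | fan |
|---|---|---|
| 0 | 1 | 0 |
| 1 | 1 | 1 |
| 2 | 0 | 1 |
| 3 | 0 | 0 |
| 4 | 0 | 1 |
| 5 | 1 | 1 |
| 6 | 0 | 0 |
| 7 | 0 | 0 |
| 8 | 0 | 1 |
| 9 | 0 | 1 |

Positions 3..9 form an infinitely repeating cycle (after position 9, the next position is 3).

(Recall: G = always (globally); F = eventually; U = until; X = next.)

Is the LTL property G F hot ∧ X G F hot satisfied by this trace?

F hot holds at every position 0..9, and those are all positions ever visited, so G F hot holds.
The position after 0 is 1; G F hot is true there.
At position 0: G F hot is true; X G F hot is true; so G F hot ∧ X G F hot is true.

Holds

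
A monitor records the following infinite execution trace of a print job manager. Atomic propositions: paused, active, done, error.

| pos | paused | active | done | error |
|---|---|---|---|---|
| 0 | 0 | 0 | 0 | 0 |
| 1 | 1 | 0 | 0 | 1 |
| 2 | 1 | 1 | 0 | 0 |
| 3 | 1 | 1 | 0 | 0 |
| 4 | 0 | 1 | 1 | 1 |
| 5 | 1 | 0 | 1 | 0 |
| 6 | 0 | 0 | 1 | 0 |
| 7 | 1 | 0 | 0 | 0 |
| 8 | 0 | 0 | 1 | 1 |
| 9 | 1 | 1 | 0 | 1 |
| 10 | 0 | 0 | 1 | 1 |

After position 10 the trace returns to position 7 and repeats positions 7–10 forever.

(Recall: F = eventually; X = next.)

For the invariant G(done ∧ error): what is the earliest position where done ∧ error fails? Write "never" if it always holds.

0

At position 0 the labels are {}, so done ∧ error is false there. This is the first violation.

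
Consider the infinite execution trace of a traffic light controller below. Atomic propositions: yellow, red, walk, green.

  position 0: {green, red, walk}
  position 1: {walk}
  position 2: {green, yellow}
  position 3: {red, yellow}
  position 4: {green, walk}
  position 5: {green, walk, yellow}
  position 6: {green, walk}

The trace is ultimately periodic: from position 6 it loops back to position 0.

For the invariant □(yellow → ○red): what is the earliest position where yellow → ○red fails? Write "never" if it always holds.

3

Check yellow → ○red at each position in order: 0 ✓, 1 ✓, 2 ✓.
At position 3 the labels are {red, yellow} and the next position 4 has {green, walk}, so yellow → ○red is false there. This is the first violation.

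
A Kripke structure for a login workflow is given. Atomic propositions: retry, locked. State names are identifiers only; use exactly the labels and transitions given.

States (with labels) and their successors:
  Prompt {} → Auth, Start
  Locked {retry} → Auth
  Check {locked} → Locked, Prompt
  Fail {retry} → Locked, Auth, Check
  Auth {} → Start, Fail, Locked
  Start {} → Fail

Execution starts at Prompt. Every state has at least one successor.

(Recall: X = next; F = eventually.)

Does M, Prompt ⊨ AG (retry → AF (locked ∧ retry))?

States satisfying retry → AF (locked ∧ retry): {Prompt, Check, Auth, Start}.
States satisfying AG (retry → AF (locked ∧ retry)): ∅.
Fail is reachable from Prompt and violates retry → AF (locked ∧ retry), so AG fails at Prompt.
Prompt ∉ Sat(AG (retry → AF (locked ∧ retry))).

No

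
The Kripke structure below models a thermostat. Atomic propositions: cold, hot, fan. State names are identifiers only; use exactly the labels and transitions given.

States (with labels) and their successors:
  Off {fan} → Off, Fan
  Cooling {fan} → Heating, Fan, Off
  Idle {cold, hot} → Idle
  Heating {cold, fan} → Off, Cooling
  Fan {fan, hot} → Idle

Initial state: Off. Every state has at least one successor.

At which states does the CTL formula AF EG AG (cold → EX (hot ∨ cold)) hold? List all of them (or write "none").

{Off, Idle, Fan}

States satisfying EG AG (cold → EX (hot ∨ cold)): {Off, Idle, Fan}.
States satisfying AF EG AG (cold → EX (hot ∨ cold)): {Off, Idle, Fan}.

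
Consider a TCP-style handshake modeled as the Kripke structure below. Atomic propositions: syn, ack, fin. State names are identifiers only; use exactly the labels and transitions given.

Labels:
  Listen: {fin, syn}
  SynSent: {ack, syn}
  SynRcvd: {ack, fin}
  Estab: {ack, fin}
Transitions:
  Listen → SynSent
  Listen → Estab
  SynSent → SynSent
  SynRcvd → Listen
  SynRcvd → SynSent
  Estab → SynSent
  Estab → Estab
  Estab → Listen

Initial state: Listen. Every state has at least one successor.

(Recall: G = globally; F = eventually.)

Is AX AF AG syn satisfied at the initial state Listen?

No

States satisfying AF AG syn: {SynSent}.
States satisfying AX AF AG syn: {SynSent}.
Listen ∉ Sat(AX AF AG syn).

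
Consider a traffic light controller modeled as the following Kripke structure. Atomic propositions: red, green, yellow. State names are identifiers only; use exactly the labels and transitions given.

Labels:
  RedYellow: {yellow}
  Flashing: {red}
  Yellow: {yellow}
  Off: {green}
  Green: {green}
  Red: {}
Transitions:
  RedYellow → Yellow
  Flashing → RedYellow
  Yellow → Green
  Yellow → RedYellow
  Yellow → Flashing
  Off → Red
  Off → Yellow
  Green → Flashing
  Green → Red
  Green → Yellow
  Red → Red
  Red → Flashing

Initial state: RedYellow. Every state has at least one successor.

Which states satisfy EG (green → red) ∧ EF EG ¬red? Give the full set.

{RedYellow, Flashing, Yellow, Red}

States satisfying green → red: {RedYellow, Flashing, Yellow, Red}.
States satisfying EG (green → red): {RedYellow, Flashing, Yellow, Red}.
States satisfying EG ¬red: {RedYellow, Yellow, Off, Green, Red}.
States satisfying EF EG ¬red: {RedYellow, Flashing, Yellow, Off, Green, Red}.
States satisfying EG (green → red) ∧ EF EG ¬red: {RedYellow, Flashing, Yellow, Red}.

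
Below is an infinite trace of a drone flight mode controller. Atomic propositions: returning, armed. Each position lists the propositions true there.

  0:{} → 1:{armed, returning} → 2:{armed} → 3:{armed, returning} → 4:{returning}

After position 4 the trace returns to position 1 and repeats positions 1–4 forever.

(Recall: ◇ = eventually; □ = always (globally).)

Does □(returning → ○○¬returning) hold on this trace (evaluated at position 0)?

returning → ○○¬returning must hold at every position from 0 onward. It fails at position 1, so □(returning → ○○¬returning) is false.
Positions where returning holds: 1, 3, 4.
Check ○○¬returning at each: 1→fails, 3→fails, 4→ok.

Violated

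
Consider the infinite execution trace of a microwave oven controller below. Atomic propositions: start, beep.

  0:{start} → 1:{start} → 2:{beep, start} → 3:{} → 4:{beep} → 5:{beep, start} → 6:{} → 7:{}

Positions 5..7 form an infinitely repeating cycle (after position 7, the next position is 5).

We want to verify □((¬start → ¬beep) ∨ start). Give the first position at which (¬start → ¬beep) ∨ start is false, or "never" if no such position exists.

Check (¬start → ¬beep) ∨ start at each position in order: 0 ✓, 1 ✓, 2 ✓, 3 ✓.
At position 4 the labels are {beep}, so (¬start → ¬beep) ∨ start is false there. This is the first violation.

4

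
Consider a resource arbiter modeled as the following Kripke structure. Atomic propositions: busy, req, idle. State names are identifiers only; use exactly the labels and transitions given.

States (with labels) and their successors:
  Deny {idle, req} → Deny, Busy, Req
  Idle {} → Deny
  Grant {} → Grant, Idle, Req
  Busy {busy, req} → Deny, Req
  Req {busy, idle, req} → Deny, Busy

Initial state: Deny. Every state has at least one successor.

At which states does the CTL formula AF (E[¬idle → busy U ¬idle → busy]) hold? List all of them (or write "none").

States satisfying E[¬idle → busy U ¬idle → busy]: {Deny, Busy, Req}.
States satisfying AF (E[¬idle → busy U ¬idle → busy]): {Deny, Idle, Busy, Req}.

{Deny, Idle, Busy, Req}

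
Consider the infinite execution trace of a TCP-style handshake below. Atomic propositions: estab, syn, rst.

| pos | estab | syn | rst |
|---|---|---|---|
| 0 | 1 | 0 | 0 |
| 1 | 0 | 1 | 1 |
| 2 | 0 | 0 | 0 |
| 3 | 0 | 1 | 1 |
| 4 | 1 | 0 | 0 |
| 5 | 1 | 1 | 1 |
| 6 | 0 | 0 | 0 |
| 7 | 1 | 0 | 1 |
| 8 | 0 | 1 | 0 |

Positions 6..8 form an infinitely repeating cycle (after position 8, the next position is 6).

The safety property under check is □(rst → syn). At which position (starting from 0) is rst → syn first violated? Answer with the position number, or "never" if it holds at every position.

7

Check rst → syn at each position in order: 0 ✓, 1 ✓, 2 ✓, 3 ✓, 4 ✓, 5 ✓, 6 ✓.
At position 7 the labels are {estab, rst}, so rst → syn is false there. This is the first violation.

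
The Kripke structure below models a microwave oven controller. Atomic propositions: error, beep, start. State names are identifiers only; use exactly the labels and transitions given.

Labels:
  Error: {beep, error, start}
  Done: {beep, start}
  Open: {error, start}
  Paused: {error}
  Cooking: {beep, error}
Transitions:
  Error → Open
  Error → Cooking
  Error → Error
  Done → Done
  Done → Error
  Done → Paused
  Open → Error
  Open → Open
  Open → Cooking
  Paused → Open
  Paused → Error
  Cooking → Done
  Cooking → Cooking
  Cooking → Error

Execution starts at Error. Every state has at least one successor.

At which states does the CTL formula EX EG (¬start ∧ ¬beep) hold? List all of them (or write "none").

States satisfying EG (¬start ∧ ¬beep): ∅.
States satisfying EX EG (¬start ∧ ¬beep): ∅.

none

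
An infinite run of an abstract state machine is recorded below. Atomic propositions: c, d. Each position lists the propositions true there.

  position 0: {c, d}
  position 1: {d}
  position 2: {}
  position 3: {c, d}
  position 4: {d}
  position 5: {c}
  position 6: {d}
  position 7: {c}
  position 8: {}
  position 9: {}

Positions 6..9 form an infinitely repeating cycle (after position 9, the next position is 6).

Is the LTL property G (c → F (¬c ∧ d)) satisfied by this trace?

c → F (¬c ∧ d) holds at every position 0..9, and those are all positions ever visited, so G (c → F (¬c ∧ d)) holds.
Positions where c holds: 0, 3, 5, 7.
Check F (¬c ∧ d) at each: 0→ok, 3→ok, 5→ok, 7→ok.

Holds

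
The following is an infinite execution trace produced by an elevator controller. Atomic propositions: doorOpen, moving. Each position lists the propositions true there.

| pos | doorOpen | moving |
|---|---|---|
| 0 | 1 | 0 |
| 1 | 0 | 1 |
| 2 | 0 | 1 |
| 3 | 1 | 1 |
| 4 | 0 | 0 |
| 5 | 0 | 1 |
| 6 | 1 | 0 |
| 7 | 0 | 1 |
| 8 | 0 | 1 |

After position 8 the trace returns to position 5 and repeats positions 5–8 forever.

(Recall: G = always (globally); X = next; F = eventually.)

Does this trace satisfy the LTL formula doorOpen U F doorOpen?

Holds

Walking from position 0: F doorOpen first holds at position 0, and doorOpen holds at every earlier position along the way, so doorOpen U F doorOpen holds.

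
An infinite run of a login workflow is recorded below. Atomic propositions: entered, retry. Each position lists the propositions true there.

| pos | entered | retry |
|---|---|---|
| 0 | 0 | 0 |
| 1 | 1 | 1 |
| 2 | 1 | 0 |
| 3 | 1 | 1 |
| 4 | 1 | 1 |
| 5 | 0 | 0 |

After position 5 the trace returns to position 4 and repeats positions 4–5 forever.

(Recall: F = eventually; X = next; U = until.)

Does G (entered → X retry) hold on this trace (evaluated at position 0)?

No

entered → X retry must hold at every position from 0 onward. It fails at position 1, so G (entered → X retry) is false.
Positions where entered holds: 1, 2, 3, 4.
Check X retry at each: 1→fails, 2→ok, 3→ok, 4→fails.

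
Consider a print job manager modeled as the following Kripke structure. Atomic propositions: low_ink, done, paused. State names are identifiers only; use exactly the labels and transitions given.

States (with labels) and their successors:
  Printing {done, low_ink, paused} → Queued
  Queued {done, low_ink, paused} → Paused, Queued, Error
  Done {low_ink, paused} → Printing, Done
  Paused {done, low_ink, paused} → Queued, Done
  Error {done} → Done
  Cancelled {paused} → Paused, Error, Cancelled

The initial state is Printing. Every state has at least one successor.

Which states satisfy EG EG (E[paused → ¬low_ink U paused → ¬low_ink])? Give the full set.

States satisfying EG (E[paused → ¬low_ink U paused → ¬low_ink]): {Cancelled}.
States satisfying EG EG (E[paused → ¬low_ink U paused → ¬low_ink]): {Cancelled}.

{Cancelled}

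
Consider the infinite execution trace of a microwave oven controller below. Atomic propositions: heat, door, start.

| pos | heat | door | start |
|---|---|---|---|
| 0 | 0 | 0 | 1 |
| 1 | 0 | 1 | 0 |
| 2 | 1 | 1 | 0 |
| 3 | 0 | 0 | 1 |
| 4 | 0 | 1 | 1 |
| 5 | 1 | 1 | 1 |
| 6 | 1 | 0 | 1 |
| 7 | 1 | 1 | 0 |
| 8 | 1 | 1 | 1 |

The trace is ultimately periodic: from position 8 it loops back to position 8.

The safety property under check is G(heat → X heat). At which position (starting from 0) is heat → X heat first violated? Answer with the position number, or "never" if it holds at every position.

2

Check heat → X heat at each position in order: 0 ✓, 1 ✓.
At position 2 the labels are {door, heat} and the next position 3 has {start}, so heat → X heat is false there. This is the first violation.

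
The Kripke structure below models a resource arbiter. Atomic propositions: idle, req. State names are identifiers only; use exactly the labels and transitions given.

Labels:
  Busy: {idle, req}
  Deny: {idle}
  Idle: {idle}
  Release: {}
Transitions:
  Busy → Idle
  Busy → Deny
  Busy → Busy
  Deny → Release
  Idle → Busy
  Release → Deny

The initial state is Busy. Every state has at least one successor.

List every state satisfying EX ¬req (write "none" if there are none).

{Busy, Deny, Release}

States satisfying ¬req: {Deny, Idle, Release}.
States satisfying EX ¬req: {Busy, Deny, Release}.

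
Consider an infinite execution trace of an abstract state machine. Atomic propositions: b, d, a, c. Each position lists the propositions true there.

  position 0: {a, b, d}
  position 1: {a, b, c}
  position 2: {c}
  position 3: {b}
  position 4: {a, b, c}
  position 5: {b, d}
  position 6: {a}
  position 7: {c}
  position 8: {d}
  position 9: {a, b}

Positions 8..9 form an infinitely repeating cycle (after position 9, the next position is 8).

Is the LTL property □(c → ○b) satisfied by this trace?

No

c → ○b must hold at every position from 0 onward. It fails at position 1, so □(c → ○b) is false.
Positions where c holds: 1, 2, 4, 7.
Check ○b at each: 1→fails, 2→ok, 4→ok, 7→fails.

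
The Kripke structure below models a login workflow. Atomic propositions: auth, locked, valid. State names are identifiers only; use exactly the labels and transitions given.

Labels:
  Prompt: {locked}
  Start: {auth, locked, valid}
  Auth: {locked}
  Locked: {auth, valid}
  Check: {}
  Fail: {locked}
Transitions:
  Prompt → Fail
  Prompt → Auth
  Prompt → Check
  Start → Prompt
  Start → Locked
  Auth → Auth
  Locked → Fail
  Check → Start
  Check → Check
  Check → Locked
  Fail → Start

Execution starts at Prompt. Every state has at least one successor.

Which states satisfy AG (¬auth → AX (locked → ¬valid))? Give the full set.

{Auth}

States satisfying ¬auth → AX (locked → ¬valid): {Prompt, Start, Auth, Locked}.
States satisfying AG (¬auth → AX (locked → ¬valid)): {Auth}.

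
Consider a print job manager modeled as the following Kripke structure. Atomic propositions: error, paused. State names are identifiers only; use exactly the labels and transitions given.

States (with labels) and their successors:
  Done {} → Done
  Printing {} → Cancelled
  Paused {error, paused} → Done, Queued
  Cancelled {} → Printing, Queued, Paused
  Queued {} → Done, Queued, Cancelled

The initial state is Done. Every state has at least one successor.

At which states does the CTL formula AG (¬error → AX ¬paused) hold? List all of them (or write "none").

{Done}

States satisfying ¬error → AX ¬paused: {Done, Printing, Paused, Queued}.
States satisfying AG (¬error → AX ¬paused): {Done}.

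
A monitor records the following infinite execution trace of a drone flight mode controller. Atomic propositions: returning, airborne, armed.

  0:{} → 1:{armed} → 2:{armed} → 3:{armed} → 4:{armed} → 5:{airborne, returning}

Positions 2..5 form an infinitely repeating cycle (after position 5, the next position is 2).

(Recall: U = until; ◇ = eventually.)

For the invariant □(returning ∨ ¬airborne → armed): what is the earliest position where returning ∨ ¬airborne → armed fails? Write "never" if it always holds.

0

At position 0 the labels are {}, so returning ∨ ¬airborne → armed is false there. This is the first violation.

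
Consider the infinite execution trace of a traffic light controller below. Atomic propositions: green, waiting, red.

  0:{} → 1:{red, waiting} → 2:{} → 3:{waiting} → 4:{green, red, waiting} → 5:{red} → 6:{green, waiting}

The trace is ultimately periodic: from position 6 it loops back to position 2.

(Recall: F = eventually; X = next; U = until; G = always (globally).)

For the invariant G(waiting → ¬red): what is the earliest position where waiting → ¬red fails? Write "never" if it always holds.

1

Check waiting → ¬red at each position in order: 0 ✓.
At position 1 the labels are {red, waiting}, so waiting → ¬red is false there. This is the first violation.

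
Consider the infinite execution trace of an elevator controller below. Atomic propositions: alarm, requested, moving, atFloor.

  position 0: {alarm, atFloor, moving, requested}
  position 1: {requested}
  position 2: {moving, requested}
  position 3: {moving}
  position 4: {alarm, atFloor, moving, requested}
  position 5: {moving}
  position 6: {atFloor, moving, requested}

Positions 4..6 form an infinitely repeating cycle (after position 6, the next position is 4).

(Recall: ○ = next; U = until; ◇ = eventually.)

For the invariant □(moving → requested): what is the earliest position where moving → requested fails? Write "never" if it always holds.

Check moving → requested at each position in order: 0 ✓, 1 ✓, 2 ✓.
At position 3 the labels are {moving}, so moving → requested is false there. This is the first violation.

3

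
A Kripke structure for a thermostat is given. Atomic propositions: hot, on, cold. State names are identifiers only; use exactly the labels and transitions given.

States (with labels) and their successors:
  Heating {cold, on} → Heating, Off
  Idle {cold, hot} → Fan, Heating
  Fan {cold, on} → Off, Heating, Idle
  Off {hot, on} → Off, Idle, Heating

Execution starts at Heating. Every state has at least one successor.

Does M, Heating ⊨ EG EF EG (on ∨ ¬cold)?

States satisfying EF EG (on ∨ ¬cold): {Heating, Idle, Fan, Off}.
States satisfying EG EF EG (on ∨ ¬cold): {Heating, Idle, Fan, Off}.
Heating ∈ Sat(EG EF EG (on ∨ ¬cold)).

Yes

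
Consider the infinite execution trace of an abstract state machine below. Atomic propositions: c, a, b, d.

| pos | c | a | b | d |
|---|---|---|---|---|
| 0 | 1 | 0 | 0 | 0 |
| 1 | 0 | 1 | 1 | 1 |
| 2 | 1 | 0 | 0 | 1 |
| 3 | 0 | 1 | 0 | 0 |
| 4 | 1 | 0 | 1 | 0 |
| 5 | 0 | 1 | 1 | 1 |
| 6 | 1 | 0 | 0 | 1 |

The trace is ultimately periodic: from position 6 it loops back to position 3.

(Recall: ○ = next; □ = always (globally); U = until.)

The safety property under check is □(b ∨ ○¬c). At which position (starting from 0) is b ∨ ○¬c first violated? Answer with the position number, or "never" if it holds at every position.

3

Check b ∨ ○¬c at each position in order: 0 ✓, 1 ✓, 2 ✓.
At position 3 the labels are {a} and the next position 4 has {b, c}, so b ∨ ○¬c is false there. This is the first violation.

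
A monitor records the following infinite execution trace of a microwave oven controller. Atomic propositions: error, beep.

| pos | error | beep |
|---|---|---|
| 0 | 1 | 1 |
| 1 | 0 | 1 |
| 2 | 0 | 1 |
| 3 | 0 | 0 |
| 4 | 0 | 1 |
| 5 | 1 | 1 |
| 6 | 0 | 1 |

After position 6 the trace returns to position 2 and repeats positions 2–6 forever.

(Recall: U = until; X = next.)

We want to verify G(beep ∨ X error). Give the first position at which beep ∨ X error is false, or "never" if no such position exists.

3

Check beep ∨ X error at each position in order: 0 ✓, 1 ✓, 2 ✓.
At position 3 the labels are {} and the next position 4 has {beep}, so beep ∨ X error is false there. This is the first violation.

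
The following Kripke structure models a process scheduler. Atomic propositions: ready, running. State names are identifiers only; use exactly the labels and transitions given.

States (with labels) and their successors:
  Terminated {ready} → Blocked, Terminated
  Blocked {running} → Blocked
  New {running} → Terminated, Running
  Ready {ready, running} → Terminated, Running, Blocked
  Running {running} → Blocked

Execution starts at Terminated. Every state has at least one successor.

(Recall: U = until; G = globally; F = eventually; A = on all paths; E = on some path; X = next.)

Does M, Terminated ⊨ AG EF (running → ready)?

No

States satisfying EF (running → ready): {Terminated, New, Ready}.
States satisfying AG EF (running → ready): ∅.
Blocked is reachable from Terminated and violates EF (running → ready), so AG fails at Terminated.
Terminated ∉ Sat(AG EF (running → ready)).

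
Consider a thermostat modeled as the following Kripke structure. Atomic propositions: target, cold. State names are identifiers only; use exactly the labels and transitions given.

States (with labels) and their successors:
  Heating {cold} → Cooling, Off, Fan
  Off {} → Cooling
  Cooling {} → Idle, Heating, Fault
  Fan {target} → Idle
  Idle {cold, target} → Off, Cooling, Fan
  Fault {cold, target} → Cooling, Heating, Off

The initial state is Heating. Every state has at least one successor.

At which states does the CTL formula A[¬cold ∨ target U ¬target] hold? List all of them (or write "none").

States satisfying ¬cold ∨ target: {Off, Cooling, Fan, Idle, Fault}.
States satisfying ¬target: {Heating, Off, Cooling}.
States satisfying A[¬cold ∨ target U ¬target]: {Heating, Off, Cooling, Fault}.

{Heating, Off, Cooling, Fault}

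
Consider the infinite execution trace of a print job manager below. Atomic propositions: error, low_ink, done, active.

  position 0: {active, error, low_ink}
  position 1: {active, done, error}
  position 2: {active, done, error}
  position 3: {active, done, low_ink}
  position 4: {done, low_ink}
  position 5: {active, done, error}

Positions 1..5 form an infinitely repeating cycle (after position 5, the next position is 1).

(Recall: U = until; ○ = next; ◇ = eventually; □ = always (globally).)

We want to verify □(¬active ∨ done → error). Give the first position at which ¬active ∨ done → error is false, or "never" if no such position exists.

Check ¬active ∨ done → error at each position in order: 0 ✓, 1 ✓, 2 ✓.
At position 3 the labels are {active, done, low_ink}, so ¬active ∨ done → error is false there. This is the first violation.

3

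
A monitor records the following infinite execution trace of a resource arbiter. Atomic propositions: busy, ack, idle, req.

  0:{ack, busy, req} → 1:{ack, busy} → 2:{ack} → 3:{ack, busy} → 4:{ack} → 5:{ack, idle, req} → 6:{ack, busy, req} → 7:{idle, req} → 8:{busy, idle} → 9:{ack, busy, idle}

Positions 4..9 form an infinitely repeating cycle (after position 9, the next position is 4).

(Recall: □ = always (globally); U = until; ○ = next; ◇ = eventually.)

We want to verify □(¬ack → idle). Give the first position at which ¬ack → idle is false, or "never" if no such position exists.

¬ack → idle holds at every position 0..9, and those are all the positions the trace ever visits, so the invariant □(¬ack → idle) is never violated.

never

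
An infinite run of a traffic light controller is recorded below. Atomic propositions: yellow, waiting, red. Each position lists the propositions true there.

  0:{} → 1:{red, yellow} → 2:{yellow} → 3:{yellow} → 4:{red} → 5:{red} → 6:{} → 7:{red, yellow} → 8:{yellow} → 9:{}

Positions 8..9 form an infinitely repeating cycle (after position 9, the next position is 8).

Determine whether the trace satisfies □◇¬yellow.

Yes

◇¬yellow holds at every position 0..9, and those are all positions ever visited, so □◇¬yellow holds.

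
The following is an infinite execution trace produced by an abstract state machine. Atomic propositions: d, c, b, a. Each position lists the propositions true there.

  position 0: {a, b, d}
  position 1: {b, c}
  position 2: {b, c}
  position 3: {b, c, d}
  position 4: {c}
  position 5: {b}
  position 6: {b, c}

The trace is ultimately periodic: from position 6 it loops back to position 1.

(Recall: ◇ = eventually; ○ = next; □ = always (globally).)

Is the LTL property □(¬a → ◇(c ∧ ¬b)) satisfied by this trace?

Holds

¬a → ◇(c ∧ ¬b) holds at every position 0..6, and those are all positions ever visited, so □(¬a → ◇(c ∧ ¬b)) holds.
Positions where ¬a holds: 1, 2, 3, 4, 5, 6.
Check ◇(c ∧ ¬b) at each: 1→ok, 2→ok, 3→ok, 4→ok, 5→ok, 6→ok.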